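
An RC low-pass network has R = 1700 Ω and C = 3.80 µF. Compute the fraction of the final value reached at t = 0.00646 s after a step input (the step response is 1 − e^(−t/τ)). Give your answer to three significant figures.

y/y_∞ ≈ 0.632

τ = RC = 1700 × 3.80 µF = 0.00646 s.
y(t)/y_∞ = 1 − e^(−t/τ) = 1 − e^(−0.00646/0.00646) = 1 − e^(−1.00) = 0.632.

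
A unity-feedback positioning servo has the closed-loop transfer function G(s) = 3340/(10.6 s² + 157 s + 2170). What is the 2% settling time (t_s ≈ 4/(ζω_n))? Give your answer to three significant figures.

t_s ≈ 0.540 s

Dividing through by 10.6: denominator becomes s² + 14.81 s + 204.7.
So ω_n = √204.7 = 14.3 rad/s and ζ = 14.81/(2·14.3) = 0.518.
t_s ≈ 4/(ζω_n) = 0.540 s.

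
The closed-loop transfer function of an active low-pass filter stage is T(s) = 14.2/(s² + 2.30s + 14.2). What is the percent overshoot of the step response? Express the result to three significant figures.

%OS ≈ 36.5%

ω_n = √14.2 = 3.77 rad/s; ζ = 2.30/(2·3.77) = 0.305.
%OS = 100 e^{−πζ/√(1−ζ²)} with ζ = 0.305 gives 36.5%.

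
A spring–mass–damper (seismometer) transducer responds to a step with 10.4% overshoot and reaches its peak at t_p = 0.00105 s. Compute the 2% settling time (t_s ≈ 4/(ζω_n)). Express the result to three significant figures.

ζ from %OS: ζ = |ln 0.104|/√(π²+ln²0.104) = 0.585.
From t_p = π/ω_d, ω_d = π/0.00105 = 2990 rad/s, so ω_n = ω_d/√(1−ζ²) = 3690 rad/s.
t_s ≈ 4/(ζω_n) = 4/(0.585·3690) = 0.00186 s.

t_s ≈ 0.00186 s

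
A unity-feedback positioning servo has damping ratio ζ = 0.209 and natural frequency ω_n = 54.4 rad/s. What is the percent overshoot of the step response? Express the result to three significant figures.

%OS ≈ 51.1%

For an underdamped second-order system, %OS = 100·exp(−πζ/√(1−ζ²)).
πζ/√(1−ζ²) = π·0.209/√(1−0.0437) = 0.6714, so %OS = 100·e^(−0.6714) = 51.1%.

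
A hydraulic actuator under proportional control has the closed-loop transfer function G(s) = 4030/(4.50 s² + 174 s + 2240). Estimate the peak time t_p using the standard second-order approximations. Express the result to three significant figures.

t_p ≈ 0.282 s

Dividing through by 4.50: denominator becomes s² + 38.67 s + 497.8.
So ω_n = √497.8 = 22.3 rad/s and ζ = 38.67/(2·22.3) = 0.867.
The damped frequency ω_d = ω_n√(1−ζ²) = 11.1 rad/s. t_p = π/ω_d = 0.282 s.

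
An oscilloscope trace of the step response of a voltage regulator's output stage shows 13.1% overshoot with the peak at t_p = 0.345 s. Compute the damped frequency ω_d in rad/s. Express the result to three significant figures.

t_p = π/ω_d, so ω_d = π/0.345 = 9.11 rad/s.

ω_d ≈ 9.11 rad/s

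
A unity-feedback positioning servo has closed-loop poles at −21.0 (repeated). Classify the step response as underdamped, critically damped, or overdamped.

critically damped

Since there is a repeated negative-real pole, the response is critically damped.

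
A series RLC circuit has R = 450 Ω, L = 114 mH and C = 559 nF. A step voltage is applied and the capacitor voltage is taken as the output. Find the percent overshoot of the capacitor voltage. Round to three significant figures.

%OS ≈ 16.4%

For a series RLC circuit (capacitor voltage as output), ω_n = 1/√(LC) = 1/√(114 mH · 559 nF) = 3960 rad/s.
ζ = (R/2)·√(C/L) = (450/2)·√(559 nF/114 mH) = 0.498.
Overshoot: exp(−π·0.498/√(1−0.498²)) = 0.164, i.e. 16.4%.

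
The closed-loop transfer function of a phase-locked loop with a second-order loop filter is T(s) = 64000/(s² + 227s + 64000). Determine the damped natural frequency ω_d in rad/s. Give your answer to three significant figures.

ω_d ≈ 226 rad/s

Matching coefficients with s² + 2ζω_n s + ω_n² gives ω_n² = 64000 ⇒ ω_n = 253 rad/s, and ζ = 227/(2ω_n) = 0.449.
ω_d = ω_n√(1−ζ²) = 226 rad/s.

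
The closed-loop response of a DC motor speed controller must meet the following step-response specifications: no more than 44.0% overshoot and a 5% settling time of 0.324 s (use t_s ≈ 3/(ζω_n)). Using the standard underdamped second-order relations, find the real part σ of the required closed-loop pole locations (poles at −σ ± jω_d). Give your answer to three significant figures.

σ ≈ 9.26

The settling-time spec alone fixes σ = ζω_n = 3/t_s = 3/0.324 = 9.26.
(Overshoot then fixes ζ = 0.253 and hence ω_d = σ·√(1−ζ²)/ζ = 35.4 rad/s.)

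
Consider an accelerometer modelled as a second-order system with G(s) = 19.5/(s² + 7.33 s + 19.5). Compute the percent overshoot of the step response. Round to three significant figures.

Comparing the denominator to s² + 2ζω_n s + ω_n²: ω_n = √19.5 = 4.42 rad/s, and 2ζω_n = 7.33 so ζ = 7.33/(2·4.42) = 0.830.
%OS = 100·exp(−πζ/√(1−ζ²)) = 0.933%.

%OS ≈ 0.933%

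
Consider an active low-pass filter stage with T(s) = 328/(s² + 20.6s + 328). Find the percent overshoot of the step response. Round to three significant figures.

ω_n = √328 = 18.1 rad/s; ζ = 20.6/(2·18.1) = 0.569.
%OS = 100·exp(−πζ/√(1−ζ²)) = 11.4%.

%OS ≈ 11.4%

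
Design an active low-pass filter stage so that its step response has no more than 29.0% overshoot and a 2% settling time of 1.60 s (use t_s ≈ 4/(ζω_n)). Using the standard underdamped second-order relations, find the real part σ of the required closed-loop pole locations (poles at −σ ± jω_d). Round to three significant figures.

σ ≈ 2.50

The settling-time spec alone fixes σ = ζω_n = 4/t_s = 4/1.60 = 2.50.
(Overshoot then fixes ζ = 0.367 and hence ω_d = σ·√(1−ζ²)/ζ = 6.34 rad/s.)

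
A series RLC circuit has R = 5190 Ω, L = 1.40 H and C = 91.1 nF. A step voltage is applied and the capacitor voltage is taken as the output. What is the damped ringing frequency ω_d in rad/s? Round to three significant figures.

For a series RLC circuit (capacitor voltage as output), ω_n = 1/√(LC) = 1/√(1.40 H · 91.1 nF) = 2800 rad/s.
ζ = (R/2)·√(C/L) = (5190/2)·√(91.1 nF/1.40 H) = 0.662.
ω_d = 2800·√(1 − 0.662²) = 2100 rad/s.

ω_d ≈ 2100 rad/s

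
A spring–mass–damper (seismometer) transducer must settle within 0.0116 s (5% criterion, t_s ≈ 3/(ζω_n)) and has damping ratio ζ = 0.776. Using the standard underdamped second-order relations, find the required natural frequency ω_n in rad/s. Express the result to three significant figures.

ω_n ≈ 333 rad/s

Rearranging t_s ≈ 3/(ζω_n) gives ω_n = 3/(ζ·t_s) = 3/(0.776 × 0.0116) = 333 rad/s.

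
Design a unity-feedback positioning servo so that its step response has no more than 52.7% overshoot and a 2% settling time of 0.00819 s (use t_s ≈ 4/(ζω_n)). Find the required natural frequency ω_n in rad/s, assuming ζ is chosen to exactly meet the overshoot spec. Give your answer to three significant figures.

From %OS = 100·exp(−πζ/√(1−ζ²)), invert to get ζ = −ln(OS)/√(π² + ln²(OS)) with OS = 0.527.
−ln 0.527 = 0.6406, so ζ = 0.6406/√(π² + 0.4103) = 0.200.
From t_s ≈ 4/(ζω_n): ω_n = 4/(ζ·t_s) = 4/(0.200·0.00819) = 2440 rad/s.

ω_n ≈ 2440 rad/s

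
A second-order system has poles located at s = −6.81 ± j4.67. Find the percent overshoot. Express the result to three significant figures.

With σ = 6.81, ω_d = 4.67: ω_n = √(σ²+ω_d²) = 8.26 rad/s, ζ = σ/ω_n = 0.825.
%OS = 100·exp(−πζ/√(1−ζ²)) = 1.02%.

%OS ≈ 1.02%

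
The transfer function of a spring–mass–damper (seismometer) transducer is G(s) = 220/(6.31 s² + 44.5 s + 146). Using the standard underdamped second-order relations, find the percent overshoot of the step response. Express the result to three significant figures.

Dividing through by 6.31: denominator becomes s² + 7.052 s + 23.14.
So ω_n = √23.14 = 4.81 rad/s and ζ = 7.052/(2·4.81) = 0.733.
%OS = 100·exp(−πζ/√(1−ζ²)) = 3.38%.

%OS ≈ 3.38%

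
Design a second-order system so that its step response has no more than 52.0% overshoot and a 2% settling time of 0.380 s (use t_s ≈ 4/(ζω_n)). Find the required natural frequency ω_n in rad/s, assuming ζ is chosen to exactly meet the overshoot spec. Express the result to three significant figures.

From %OS = 100·exp(−πζ/√(1−ζ²)), invert to get ζ = −ln(OS)/√(π² + ln²(OS)) with OS = 0.520.
−ln 0.520 = 0.6539, so ζ = 0.6539/√(π² + 0.4276) = 0.204.
Then ω_n = 4/(ζ t_s) = 4/(0.204 × 0.380) = 51.7 rad/s.

ω_n ≈ 51.7 rad/s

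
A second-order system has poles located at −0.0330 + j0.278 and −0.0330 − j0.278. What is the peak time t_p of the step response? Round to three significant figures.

t_p ≈ 11.3 s

t_p = π/ω_d with ω_d = 0.278 (the imaginary part), so t_p = 11.3 s.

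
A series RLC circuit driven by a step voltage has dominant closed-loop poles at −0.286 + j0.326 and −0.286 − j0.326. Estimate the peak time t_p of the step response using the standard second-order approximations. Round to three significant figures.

t_p = π/ω_d with ω_d = 0.326 (the imaginary part), so t_p = 9.64 s.

t_p ≈ 9.64 s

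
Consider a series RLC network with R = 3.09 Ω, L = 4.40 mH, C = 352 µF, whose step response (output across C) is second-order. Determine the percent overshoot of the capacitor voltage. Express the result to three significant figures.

For a series RLC circuit (capacitor voltage as output), ω_n = 1/√(LC) = 1/√(4.40 mH · 352 µF) = 804 rad/s.
ζ = (R/2)·√(C/L) = (3.09/2)·√(352 µF/4.40 mH) = 0.437.
Overshoot: exp(−π·0.437/√(1−0.437²)) = 0.217, i.e. 21.7%.

%OS ≈ 21.7%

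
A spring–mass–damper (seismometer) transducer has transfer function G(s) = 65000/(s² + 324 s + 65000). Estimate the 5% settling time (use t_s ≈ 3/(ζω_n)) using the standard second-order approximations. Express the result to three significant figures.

t_s ≈ 0.0185 s

ω_n = √65000 = 255 rad/s; ζ = 324/(2·255) = 0.635.
t_s ≈ 3/(ζω_n) = 3/(0.635·255) = 0.0185 s.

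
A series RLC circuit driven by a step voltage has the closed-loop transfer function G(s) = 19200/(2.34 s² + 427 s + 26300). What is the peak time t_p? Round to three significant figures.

Dividing through by 2.34: denominator becomes s² + 182.5 s + 11240.
So ω_n = √11240 = 106 rad/s and ζ = 182.5/(2·106) = 0.861.
ω_d = ω_n√(1−ζ²) = 54.0 rad/s. t_p = π/ω_d = 0.0582 s.

t_p ≈ 0.0582 s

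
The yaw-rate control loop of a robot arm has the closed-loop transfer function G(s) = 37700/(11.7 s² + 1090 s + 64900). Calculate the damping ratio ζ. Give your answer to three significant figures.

Dividing through by 11.7: denominator becomes s² + 93.16 s + 5547.
So ω_n = √5547 = 74.5 rad/s and ζ = 93.16/(2·74.5) = 0.625.

ζ ≈ 0.625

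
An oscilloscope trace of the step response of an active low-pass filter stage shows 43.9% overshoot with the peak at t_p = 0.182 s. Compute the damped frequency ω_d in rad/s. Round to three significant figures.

t_p = π/ω_d, so ω_d = π/0.182 = 17.3 rad/s.

ω_d ≈ 17.3 rad/s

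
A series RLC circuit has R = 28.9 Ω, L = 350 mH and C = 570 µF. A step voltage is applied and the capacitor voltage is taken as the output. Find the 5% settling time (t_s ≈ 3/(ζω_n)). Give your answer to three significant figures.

t_s ≈ 0.0727 s

For a series RLC circuit (capacitor voltage as output), ω_n = 1/√(LC) = 1/√(350 mH · 570 µF) = 70.8 rad/s.
ζ = (R/2)·√(C/L) = (28.9/2)·√(570 µF/350 mH) = 0.583.
t_s ≈ 3/(ζω_n) = 0.0727 s.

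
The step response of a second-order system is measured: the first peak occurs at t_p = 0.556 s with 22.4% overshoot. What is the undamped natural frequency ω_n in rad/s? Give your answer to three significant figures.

ω_n ≈ 6.26 rad/s

The overshoot fixes ζ = −ln(OS)/√(π²+ln²(OS)) = 0.430.
t_p = π/ω_d ⇒ ω_d = 5.65 rad/s; then ω_n = ω_d/√(1−ζ²) = 6.26 rad/s.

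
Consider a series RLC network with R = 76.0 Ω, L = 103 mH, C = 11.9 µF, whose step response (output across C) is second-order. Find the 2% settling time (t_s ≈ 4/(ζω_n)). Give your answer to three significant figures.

For a series RLC circuit (capacitor voltage as output), ω_n = 1/√(LC) = 1/√(103 mH · 11.9 µF) = 903 rad/s.
ζ = (R/2)·√(C/L) = (76.0/2)·√(11.9 µF/103 mH) = 0.408.
t_s ≈ 4/(ζω_n) = 0.0108 s.

t_s ≈ 0.0108 s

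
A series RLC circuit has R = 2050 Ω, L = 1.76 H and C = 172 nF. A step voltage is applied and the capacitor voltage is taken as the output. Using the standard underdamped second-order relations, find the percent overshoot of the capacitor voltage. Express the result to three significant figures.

For a series RLC circuit (capacitor voltage as output), ω_n = 1/√(LC) = 1/√(1.76 H · 172 nF) = 1820 rad/s.
ζ = (R/2)·√(C/L) = (2050/2)·√(172 nF/1.76 H) = 0.320.
Overshoot: exp(−π·0.320/√(1−0.320²)) = 0.346, i.e. 34.6%.

%OS ≈ 34.6%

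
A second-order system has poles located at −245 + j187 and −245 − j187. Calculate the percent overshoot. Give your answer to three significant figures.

|pole| = ω_n = √(245² + 187²) = 308 rad/s; ζ = cos θ = σ/ω_n = 0.795.
%OS = 100 e^{−πζ/√(1−ζ²)} with ζ = 0.795 gives 1.63%.

%OS ≈ 1.63%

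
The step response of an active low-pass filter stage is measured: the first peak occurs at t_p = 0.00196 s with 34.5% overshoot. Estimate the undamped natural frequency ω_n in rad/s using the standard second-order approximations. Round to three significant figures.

ω_n ≈ 1690 rad/s

ζ from %OS: ζ = |ln 0.345|/√(π²+ln²0.345) = 0.321.
From t_p = π/ω_d, ω_d = π/0.00196 = 1600 rad/s, so ω_n = ω_d/√(1−ζ²) = 1690 rad/s.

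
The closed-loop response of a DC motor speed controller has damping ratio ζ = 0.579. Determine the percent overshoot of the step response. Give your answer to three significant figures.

For an underdamped second-order system, %OS = 100·exp(−πζ/√(1−ζ²)).
πζ/√(1−ζ²) = π·0.579/√(1−0.335) = 2.231, so %OS = 100·e^(−2.231) = 10.7%.

%OS ≈ 10.7%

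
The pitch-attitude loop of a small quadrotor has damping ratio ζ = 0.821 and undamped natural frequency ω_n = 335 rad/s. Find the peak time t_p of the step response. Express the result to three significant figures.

t_p ≈ 0.0164 s

The damped frequency is ω_d = ω_n√(1−ζ²) = 335·√(1−0.674) = 191 rad/s.
Peak time t_p = π/ω_d = π/191 = 0.0164 s.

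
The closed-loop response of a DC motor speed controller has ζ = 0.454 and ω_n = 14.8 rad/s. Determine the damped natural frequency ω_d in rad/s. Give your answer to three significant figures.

ω_d ≈ 13.2 rad/s

ω_d = ω_n√(1−ζ²) = 14.8·√0.794 = 13.2 rad/s.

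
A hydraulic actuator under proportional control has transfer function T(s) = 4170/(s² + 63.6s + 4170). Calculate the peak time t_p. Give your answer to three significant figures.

t_p ≈ 0.0559 s

Comparing the denominator to s² + 2ζω_n s + ω_n²: ω_n = √4170 = 64.6 rad/s, and 2ζω_n = 63.6 so ζ = 63.6/(2·64.6) = 0.492.
The damped frequency ω_d = ω_n√(1−ζ²) = 56.2 rad/s. Then t_p = π/ω_d = 0.0559 s.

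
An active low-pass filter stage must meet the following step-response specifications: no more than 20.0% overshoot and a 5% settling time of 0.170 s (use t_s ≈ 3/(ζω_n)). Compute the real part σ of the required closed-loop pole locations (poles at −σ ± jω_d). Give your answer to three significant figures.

The settling-time spec alone fixes σ = ζω_n = 3/t_s = 3/0.170 = 17.6.
(Overshoot then fixes ζ = 0.456 and hence ω_d = σ·√(1−ζ²)/ζ = 34.4 rad/s.)

σ ≈ 17.6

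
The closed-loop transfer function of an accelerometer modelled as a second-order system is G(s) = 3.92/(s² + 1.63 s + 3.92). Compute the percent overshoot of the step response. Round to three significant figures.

%OS ≈ 24.2%

Comparing the denominator to s² + 2ζω_n s + ω_n²: ω_n = √3.92 = 1.98 rad/s, and 2ζω_n = 1.63 so ζ = 1.63/(2·1.98) = 0.412.
%OS = 100·exp(−πζ/√(1−ζ²)) = 24.2%.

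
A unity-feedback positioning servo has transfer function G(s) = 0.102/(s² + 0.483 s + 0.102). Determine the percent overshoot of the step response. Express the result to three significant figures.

Matching coefficients with s² + 2ζω_n s + ω_n² gives ω_n² = 0.102 ⇒ ω_n = 0.319 rad/s, and ζ = 0.483/(2ω_n) = 0.756.
%OS = 100·exp(−πζ/√(1−ζ²)) = 2.65%.

%OS ≈ 2.65%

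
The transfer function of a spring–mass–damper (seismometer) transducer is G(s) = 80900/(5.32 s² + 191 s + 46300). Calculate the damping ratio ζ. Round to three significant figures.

Dividing through by 5.32: denominator becomes s² + 35.90 s + 8703.
So ω_n = √8703 = 93.3 rad/s and ζ = 35.90/(2·93.3) = 0.192.

ζ ≈ 0.192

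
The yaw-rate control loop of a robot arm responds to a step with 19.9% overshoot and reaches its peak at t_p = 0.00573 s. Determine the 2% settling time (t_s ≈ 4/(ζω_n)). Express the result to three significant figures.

The overshoot fixes ζ = −ln(OS)/√(π²+ln²(OS)) = 0.457.
t_p = π/ω_d ⇒ ω_d = 548 rad/s; then ω_n = ω_d/√(1−ζ²) = 616 rad/s.
t_s ≈ 4/(ζω_n) = 4/(0.457·616) = 0.0142 s.

t_s ≈ 0.0142 s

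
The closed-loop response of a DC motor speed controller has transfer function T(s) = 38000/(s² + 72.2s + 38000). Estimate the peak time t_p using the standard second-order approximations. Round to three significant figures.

t_p ≈ 0.0164 s

Matching coefficients with s² + 2ζω_n s + ω_n² gives ω_n² = 38000 ⇒ ω_n = 195 rad/s, and ζ = 72.2/(2ω_n) = 0.185.
ω_d = ω_n√(1−ζ²) = 192 rad/s. Then t_p = π/ω_d = 0.0164 s.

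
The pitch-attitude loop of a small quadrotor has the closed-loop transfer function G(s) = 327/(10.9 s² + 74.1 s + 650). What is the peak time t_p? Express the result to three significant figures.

Dividing through by 10.9: denominator becomes s² + 6.798 s + 59.63.
So ω_n = √59.63 = 7.72 rad/s and ζ = 6.798/(2·7.72) = 0.440.
The damped frequency ω_d = ω_n√(1−ζ²) = 6.93 rad/s. t_p = π/ω_d = 0.453 s.

t_p ≈ 0.453 s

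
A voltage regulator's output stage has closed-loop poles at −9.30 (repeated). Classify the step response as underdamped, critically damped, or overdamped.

critically damped

Since there is a repeated negative-real pole, the response is critically damped.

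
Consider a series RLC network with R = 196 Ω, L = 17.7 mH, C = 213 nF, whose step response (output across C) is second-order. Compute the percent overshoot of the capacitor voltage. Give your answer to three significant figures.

For a series RLC circuit (capacitor voltage as output), ω_n = 1/√(LC) = 1/√(17.7 mH · 213 nF) = 16300 rad/s.
ζ = (R/2)·√(C/L) = (196/2)·√(213 nF/17.7 mH) = 0.340.
%OS = 100·exp(−πζ/√(1−ζ²)) = 32.1%.

%OS ≈ 32.1%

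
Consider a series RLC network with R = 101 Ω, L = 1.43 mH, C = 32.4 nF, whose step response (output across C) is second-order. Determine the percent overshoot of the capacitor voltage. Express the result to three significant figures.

For a series RLC circuit (capacitor voltage as output), ω_n = 1/√(LC) = 1/√(1.43 mH · 32.4 nF) = 147000 rad/s.
ζ = (R/2)·√(C/L) = (101/2)·√(32.4 nF/1.43 mH) = 0.240.
%OS = 100·exp(−πζ/√(1−ζ²)) = 45.9%.

%OS ≈ 45.9%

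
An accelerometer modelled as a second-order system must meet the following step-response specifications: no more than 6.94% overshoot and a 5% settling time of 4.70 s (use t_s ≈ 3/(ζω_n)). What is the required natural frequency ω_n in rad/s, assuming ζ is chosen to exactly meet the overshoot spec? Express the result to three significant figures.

ω_n ≈ 0.986 rad/s

ζ = −ln(OS)/√(π² + (ln OS)²). With OS = 0.0694, ln OS = −2.668 and ζ = 2.668/4.122 = 0.647.
From t_s ≈ 3/(ζω_n): ω_n = 3/(ζ·t_s) = 3/(0.647·4.70) = 0.986 rad/s.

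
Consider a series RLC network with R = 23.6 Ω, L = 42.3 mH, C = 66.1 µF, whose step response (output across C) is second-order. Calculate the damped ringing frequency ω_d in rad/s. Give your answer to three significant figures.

ω_d ≈ 529 rad/s

For a series RLC circuit (capacitor voltage as output), ω_n = 1/√(LC) = 1/√(42.3 mH · 66.1 µF) = 598 rad/s.
ζ = (R/2)·√(C/L) = (23.6/2)·√(66.1 µF/42.3 mH) = 0.466.
ω_d = ω_n√(1−ζ²) = 529 rad/s.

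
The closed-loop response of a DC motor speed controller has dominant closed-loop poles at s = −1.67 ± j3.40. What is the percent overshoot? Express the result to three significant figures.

|pole| = ω_n = √(1.67² + 3.40²) = 3.79 rad/s; ζ = cos θ = σ/ω_n = 0.441.
Overshoot: exp(−π·0.441/√(1−0.441²)) = 0.214, i.e. 21.4%.

%OS ≈ 21.4%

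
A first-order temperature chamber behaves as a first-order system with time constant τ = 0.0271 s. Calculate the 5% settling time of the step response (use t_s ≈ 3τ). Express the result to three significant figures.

t_s ≈ 3τ = 0.0813 s.

t_s ≈ 0.0813 s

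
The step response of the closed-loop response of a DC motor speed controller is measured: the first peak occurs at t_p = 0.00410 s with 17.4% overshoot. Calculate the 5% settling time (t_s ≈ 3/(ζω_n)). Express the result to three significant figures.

t_s ≈ 0.00703 s

From the overshoot, ζ = −ln(OS)/√(π²+ln²(OS)) = 0.486.
From t_p = π/ω_d, ω_d = π/0.00410 = 766 rad/s, so ω_n = ω_d/√(1−ζ²) = 877 rad/s.
t_s ≈ 3/(ζω_n) = 3/(0.486·877) = 0.00703 s.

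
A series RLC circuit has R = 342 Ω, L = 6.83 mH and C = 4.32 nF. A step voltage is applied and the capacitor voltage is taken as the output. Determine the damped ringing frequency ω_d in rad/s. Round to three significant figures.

For a series RLC circuit (capacitor voltage as output), ω_n = 1/√(LC) = 1/√(6.83 mH · 4.32 nF) = 184000 rad/s.
ζ = (R/2)·√(C/L) = (342/2)·√(4.32 nF/6.83 mH) = 0.136.
The damped frequency ω_d = ω_n√(1−ζ²) = 182000 rad/s.

ω_d ≈ 182000 rad/s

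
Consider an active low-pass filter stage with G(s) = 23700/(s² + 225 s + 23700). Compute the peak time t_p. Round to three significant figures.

t_p ≈ 0.0299 s

Matching coefficients with s² + 2ζω_n s + ω_n² gives ω_n² = 23700 ⇒ ω_n = 154 rad/s, and ζ = 225/(2ω_n) = 0.731.
ω_d = ω_n√(1−ζ²) = 105 rad/s. Then t_p = π/ω_d = 0.0299 s.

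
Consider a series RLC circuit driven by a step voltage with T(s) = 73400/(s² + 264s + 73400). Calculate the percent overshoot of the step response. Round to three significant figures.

%OS ≈ 17.3%

ω_n = √73400 = 271 rad/s; ζ = 264/(2·271) = 0.487.
%OS = 100 e^{−πζ/√(1−ζ²)} with ζ = 0.487 gives 17.3%.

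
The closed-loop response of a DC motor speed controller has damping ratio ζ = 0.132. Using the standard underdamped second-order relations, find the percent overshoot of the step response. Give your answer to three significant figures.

For an underdamped second-order system, %OS = 100·exp(−πζ/√(1−ζ²)).
πζ/√(1−ζ²) = π·0.132/√(1−0.0174) = 0.4184, so %OS = 100·e^(−0.4184) = 65.8%.

%OS ≈ 65.8%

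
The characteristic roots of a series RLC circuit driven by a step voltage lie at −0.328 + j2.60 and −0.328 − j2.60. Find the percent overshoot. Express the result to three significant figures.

%OS ≈ 67.3%

With σ = 0.328, ω_d = 2.60: ω_n = √(σ²+ω_d²) = 2.62 rad/s, ζ = σ/ω_n = 0.125.
%OS = 100 e^{−πζ/√(1−ζ²)} with ζ = 0.125 gives 67.3%.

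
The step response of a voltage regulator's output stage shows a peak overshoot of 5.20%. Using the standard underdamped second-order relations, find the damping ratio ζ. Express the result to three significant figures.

From %OS = 100·exp(−πζ/√(1−ζ²)), invert to get ζ = −ln(OS)/√(π² + ln²(OS)) with OS = 0.0520.
−ln 0.0520 = 2.957, so ζ = 2.957/√(π² + 8.741) = 0.685.

ζ ≈ 0.685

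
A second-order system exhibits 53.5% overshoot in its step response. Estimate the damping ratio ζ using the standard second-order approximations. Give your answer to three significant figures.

Inverting the overshoot relation: ζ = |ln 0.535|/√(π² + ln²0.535) = 0.195.

ζ ≈ 0.195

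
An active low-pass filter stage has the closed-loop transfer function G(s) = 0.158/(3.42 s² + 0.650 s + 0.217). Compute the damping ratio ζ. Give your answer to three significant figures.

ζ ≈ 0.377

Dividing through by 3.42: denominator becomes s² + 0.1901 s + 0.06345.
So ω_n = √0.06345 = 0.252 rad/s and ζ = 0.1901/(2·0.252) = 0.377.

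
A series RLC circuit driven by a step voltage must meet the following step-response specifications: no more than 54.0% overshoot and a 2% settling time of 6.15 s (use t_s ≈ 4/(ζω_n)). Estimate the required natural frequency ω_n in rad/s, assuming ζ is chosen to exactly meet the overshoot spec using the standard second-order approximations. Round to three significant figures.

ω_n ≈ 3.38 rad/s

Inverting the overshoot relation: ζ = |ln 0.540|/√(π² + ln²0.540) = 0.192.
From t_s ≈ 4/(ζω_n): ω_n = 4/(ζ·t_s) = 4/(0.192·6.15) = 3.38 rad/s.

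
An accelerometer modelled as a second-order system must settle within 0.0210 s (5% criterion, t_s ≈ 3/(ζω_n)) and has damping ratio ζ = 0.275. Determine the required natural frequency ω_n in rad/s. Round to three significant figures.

Rearranging t_s ≈ 3/(ζω_n) gives ω_n = 3/(ζ·t_s) = 3/(0.275 × 0.0210) = 519 rad/s.

ω_n ≈ 519 rad/s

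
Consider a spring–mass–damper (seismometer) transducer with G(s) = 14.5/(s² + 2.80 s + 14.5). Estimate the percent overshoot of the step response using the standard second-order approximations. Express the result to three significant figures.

ω_n = √14.5 = 3.81 rad/s; ζ = 2.80/(2·3.81) = 0.368.
Overshoot: exp(−π·0.368/√(1−0.368²)) = 0.289, i.e. 28.9%.

%OS ≈ 28.9%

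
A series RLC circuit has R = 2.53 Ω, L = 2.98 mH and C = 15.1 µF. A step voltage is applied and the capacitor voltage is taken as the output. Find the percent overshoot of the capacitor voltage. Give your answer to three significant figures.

For a series RLC circuit (capacitor voltage as output), ω_n = 1/√(LC) = 1/√(2.98 mH · 15.1 µF) = 4710 rad/s.
ζ = (R/2)·√(C/L) = (2.53/2)·√(15.1 µF/2.98 mH) = 0.0900.
Overshoot: exp(−π·0.0900/√(1−0.0900²)) = 0.753, i.e. 75.3%.

%OS ≈ 75.3%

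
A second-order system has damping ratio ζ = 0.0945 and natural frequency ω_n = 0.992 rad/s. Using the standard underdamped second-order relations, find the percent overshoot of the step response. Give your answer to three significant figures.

%OS ≈ 74.2%

For an underdamped second-order system, %OS = 100·exp(−πζ/√(1−ζ²)).
πζ/√(1−ζ²) = π·0.0945/√(1−0.00893) = 0.2982, so %OS = 100·e^(−0.2982) = 74.2%.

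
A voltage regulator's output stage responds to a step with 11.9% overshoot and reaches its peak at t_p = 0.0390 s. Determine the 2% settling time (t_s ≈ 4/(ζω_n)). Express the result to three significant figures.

The overshoot fixes ζ = −ln(OS)/√(π²+ln²(OS)) = 0.561.
t_p = π/ω_d ⇒ ω_d = 80.6 rad/s; then ω_n = ω_d/√(1−ζ²) = 97.3 rad/s.
t_s ≈ 4/(ζω_n) = 4/(0.561·97.3) = 0.0733 s.

t_s ≈ 0.0733 s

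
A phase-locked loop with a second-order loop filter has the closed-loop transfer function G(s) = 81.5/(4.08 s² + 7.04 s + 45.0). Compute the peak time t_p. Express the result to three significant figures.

t_p ≈ 0.980 s

Dividing through by 4.08: denominator becomes s² + 1.725 s + 11.03.
So ω_n = √11.03 = 3.32 rad/s and ζ = 1.725/(2·3.32) = 0.260.
The damped frequency ω_d = ω_n√(1−ζ²) = 3.21 rad/s. t_p = π/ω_d = 0.980 s.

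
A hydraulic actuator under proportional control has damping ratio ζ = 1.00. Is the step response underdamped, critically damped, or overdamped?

Since ζ = 1, the system is critically damped.

critically damped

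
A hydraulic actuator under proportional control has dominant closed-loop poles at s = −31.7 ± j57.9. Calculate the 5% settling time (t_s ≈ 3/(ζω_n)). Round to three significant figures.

For poles at −σ ± jω_d, ζω_n = σ = 31.7, so t_s ≈ 3/σ = 0.0946 s.

t_s ≈ 0.0946 s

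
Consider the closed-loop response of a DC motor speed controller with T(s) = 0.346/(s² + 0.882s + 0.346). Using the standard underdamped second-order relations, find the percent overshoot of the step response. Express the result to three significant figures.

%OS ≈ 2.85%

ω_n = √0.346 = 0.588 rad/s; ζ = 0.882/(2·0.588) = 0.750.
Overshoot: exp(−π·0.750/√(1−0.750²)) = 0.0285, i.e. 2.85%.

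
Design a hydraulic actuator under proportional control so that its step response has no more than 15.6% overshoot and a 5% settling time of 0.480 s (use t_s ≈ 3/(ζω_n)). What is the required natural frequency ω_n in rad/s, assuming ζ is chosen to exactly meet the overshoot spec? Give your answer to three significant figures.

From %OS = 100·exp(−πζ/√(1−ζ²)), invert to get ζ = −ln(OS)/√(π² + ln²(OS)) with OS = 0.156.
−ln 0.156 = 1.858, so ζ = 1.858/√(π² + 3.452) = 0.509.
From t_s ≈ 3/(ζω_n): ω_n = 3/(ζ·t_s) = 3/(0.509·0.480) = 12.3 rad/s.

ω_n ≈ 12.3 rad/s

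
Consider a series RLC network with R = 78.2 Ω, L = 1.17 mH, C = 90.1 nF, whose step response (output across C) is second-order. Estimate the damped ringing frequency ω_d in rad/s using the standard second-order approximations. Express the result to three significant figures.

For a series RLC circuit (capacitor voltage as output), ω_n = 1/√(LC) = 1/√(1.17 mH · 90.1 nF) = 97400 rad/s.
ζ = (R/2)·√(C/L) = (78.2/2)·√(90.1 nF/1.17 mH) = 0.343.
The damped frequency ω_d = ω_n√(1−ζ²) = 91500 rad/s.

ω_d ≈ 91500 rad/s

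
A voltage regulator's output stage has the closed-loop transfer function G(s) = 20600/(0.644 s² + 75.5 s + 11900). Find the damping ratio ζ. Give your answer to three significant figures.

ζ ≈ 0.431

Dividing through by 0.644: denominator becomes s² + 117.2 s + 18480.
So ω_n = √18480 = 136 rad/s and ζ = 117.2/(2·136) = 0.431.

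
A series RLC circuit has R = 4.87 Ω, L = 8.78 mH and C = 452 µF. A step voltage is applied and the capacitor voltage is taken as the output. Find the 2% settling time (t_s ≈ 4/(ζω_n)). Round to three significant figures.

For a series RLC circuit (capacitor voltage as output), ω_n = 1/√(LC) = 1/√(8.78 mH · 452 µF) = 502 rad/s.
ζ = (R/2)·√(C/L) = (4.87/2)·√(452 µF/8.78 mH) = 0.552.
t_s ≈ 4/(ζω_n) = 0.0144 s.

t_s ≈ 0.0144 s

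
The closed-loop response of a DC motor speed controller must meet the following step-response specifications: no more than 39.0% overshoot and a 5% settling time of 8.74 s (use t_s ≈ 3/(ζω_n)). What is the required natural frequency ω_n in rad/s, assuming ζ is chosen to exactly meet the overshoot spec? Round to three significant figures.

From %OS = 100·exp(−πζ/√(1−ζ²)), invert to get ζ = −ln(OS)/√(π² + ln²(OS)) with OS = 0.390.
−ln 0.390 = 0.9416, so ζ = 0.9416/√(π² + 0.8866) = 0.287.
From t_s ≈ 3/(ζω_n): ω_n = 3/(ζ·t_s) = 3/(0.287·8.74) = 1.20 rad/s.

ω_n ≈ 1.20 rad/s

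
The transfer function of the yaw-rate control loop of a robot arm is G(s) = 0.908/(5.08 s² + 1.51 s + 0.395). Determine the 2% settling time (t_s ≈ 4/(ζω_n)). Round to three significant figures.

Dividing through by 5.08: denominator becomes s² + 0.2972 s + 0.07776.
So ω_n = √0.07776 = 0.279 rad/s and ζ = 0.2972/(2·0.279) = 0.533.
t_s ≈ 4/(ζω_n) = 26.9 s.

t_s ≈ 26.9 s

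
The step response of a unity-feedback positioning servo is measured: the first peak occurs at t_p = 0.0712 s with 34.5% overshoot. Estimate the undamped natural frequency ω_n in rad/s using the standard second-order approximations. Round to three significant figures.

ω_n ≈ 46.6 rad/s

The overshoot fixes ζ = −ln(OS)/√(π²+ln²(OS)) = 0.321.
From t_p = π/ω_d, ω_d = π/0.0712 = 44.1 rad/s, so ω_n = ω_d/√(1−ζ²) = 46.6 rad/s.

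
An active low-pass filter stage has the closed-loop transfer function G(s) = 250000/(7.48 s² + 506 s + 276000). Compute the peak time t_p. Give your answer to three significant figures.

t_p ≈ 0.0166 s

Dividing through by 7.48: denominator becomes s² + 67.65 s + 36900.
So ω_n = √36900 = 192 rad/s and ζ = 67.65/(2·192) = 0.176.
The damped frequency ω_d = ω_n√(1−ζ²) = 189 rad/s. t_p = π/ω_d = 0.0166 s.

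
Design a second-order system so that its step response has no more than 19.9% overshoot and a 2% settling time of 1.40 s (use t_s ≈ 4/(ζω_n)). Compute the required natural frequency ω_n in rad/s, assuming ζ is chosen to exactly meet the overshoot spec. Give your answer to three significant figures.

From %OS = 100·exp(−πζ/√(1−ζ²)), invert to get ζ = −ln(OS)/√(π² + ln²(OS)) with OS = 0.199.
−ln 0.199 = 1.614, so ζ = 1.614/√(π² + 2.606) = 0.457.
Then ω_n = 4/(ζ t_s) = 4/(0.457 × 1.40) = 6.25 rad/s.

ω_n ≈ 6.25 rad/s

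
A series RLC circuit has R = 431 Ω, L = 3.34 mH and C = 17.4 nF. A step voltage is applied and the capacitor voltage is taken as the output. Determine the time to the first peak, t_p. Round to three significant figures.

For a series RLC circuit (capacitor voltage as output), ω_n = 1/√(LC) = 1/√(3.34 mH · 17.4 nF) = 131000 rad/s.
ζ = (R/2)·√(C/L) = (431/2)·√(17.4 nF/3.34 mH) = 0.492.
The damped frequency ω_d = ω_n√(1−ζ²) = 114000 rad/s. t_p = π/ω_d = 0.0000275 s.

t_p ≈ 0.0000275 s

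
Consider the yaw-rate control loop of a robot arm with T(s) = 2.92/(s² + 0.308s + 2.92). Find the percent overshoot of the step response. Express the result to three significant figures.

%OS ≈ 75.3%

Comparing the denominator to s² + 2ζω_n s + ω_n²: ω_n = √2.92 = 1.71 rad/s, and 2ζω_n = 0.308 so ζ = 0.308/(2·1.71) = 0.0901.
Overshoot: exp(−π·0.0901/√(1−0.0901²)) = 0.753, i.e. 75.3%.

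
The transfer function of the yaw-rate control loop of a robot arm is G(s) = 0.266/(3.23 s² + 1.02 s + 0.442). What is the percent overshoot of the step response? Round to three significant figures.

%OS ≈ 22.7%

Dividing through by 3.23: denominator becomes s² + 0.3158 s + 0.1368.
So ω_n = √0.1368 = 0.370 rad/s and ζ = 0.3158/(2·0.370) = 0.427.
%OS = 100 e^{−πζ/√(1−ζ²)} with ζ = 0.427 gives 22.7%.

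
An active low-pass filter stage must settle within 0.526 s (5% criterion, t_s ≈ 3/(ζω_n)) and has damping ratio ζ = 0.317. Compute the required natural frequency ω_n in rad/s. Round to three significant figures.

ω_n ≈ 18.0 rad/s

Rearranging t_s ≈ 3/(ζω_n) gives ω_n = 3/(ζ·t_s) = 3/(0.317 × 0.526) = 18.0 rad/s.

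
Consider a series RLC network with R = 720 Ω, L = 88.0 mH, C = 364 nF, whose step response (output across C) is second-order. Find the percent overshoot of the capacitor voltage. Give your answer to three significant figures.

%OS ≈ 3.41%

For a series RLC circuit (capacitor voltage as output), ω_n = 1/√(LC) = 1/√(88.0 mH · 364 nF) = 5590 rad/s.
ζ = (R/2)·√(C/L) = (720/2)·√(364 nF/88.0 mH) = 0.732.
%OS = 100 e^{−πζ/√(1−ζ²)} with ζ = 0.732 gives 3.41%.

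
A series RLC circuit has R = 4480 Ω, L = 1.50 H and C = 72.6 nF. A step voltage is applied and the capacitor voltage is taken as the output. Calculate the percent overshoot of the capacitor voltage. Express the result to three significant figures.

%OS ≈ 16.9%

For a series RLC circuit (capacitor voltage as output), ω_n = 1/√(LC) = 1/√(1.50 H · 72.6 nF) = 3030 rad/s.
ζ = (R/2)·√(C/L) = (4480/2)·√(72.6 nF/1.50 H) = 0.493.
%OS = 100·exp(−πζ/√(1−ζ²)) = 16.9%.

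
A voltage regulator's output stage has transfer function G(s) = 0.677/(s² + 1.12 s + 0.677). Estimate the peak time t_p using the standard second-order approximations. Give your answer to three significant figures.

Comparing the denominator to s² + 2ζω_n s + ω_n²: ω_n = √0.677 = 0.823 rad/s, and 2ζω_n = 1.12 so ζ = 1.12/(2·0.823) = 0.681.
ω_d = 0.823·√(1 − 0.681²) = 0.603 rad/s. Then t_p = π/ω_d = 5.21 s.

t_p ≈ 5.21 s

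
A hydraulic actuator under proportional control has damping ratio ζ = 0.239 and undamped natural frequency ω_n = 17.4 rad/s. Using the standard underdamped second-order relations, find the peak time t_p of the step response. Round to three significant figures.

t_p ≈ 0.186 s

The damped frequency is ω_d = ω_n√(1−ζ²) = 17.4·√(1−0.0571) = 16.9 rad/s.
Peak time t_p = π/ω_d = π/16.9 = 0.186 s.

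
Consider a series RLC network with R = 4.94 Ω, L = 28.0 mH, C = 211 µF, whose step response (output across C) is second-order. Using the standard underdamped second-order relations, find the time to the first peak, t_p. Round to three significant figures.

t_p ≈ 0.00782 s

For a series RLC circuit (capacitor voltage as output), ω_n = 1/√(LC) = 1/√(28.0 mH · 211 µF) = 411 rad/s.
ζ = (R/2)·√(C/L) = (4.94/2)·√(211 µF/28.0 mH) = 0.214.
ω_d = 411·√(1 − 0.214²) = 402 rad/s. t_p = π/ω_d = 0.00782 s.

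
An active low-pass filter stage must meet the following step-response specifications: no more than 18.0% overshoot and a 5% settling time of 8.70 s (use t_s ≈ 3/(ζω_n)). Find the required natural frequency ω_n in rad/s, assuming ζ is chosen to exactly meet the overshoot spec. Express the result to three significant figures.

ω_n ≈ 0.720 rad/s

From %OS = 100·exp(−πζ/√(1−ζ²)), invert to get ζ = −ln(OS)/√(π² + ln²(OS)) with OS = 0.180.
−ln 0.180 = 1.715, so ζ = 1.715/√(π² + 2.941) = 0.479.
From t_s ≈ 3/(ζω_n): ω_n = 3/(ζ·t_s) = 3/(0.479·8.70) = 0.720 rad/s.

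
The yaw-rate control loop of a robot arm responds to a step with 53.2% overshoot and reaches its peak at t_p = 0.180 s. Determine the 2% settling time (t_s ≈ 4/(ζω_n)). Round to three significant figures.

t_s ≈ 1.14 s

From the overshoot, ζ = −ln(OS)/√(π²+ln²(OS)) = 0.197.
From t_p = π/ω_d, ω_d = π/0.180 = 17.5 rad/s, so ω_n = ω_d/√(1−ζ²) = 17.8 rad/s.
t_s ≈ 4/(ζω_n) = 4/(0.197·17.8) = 1.14 s.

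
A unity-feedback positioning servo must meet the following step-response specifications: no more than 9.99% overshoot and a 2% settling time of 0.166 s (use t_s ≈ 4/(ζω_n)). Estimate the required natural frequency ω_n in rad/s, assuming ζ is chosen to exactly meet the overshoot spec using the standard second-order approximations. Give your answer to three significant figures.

ζ = −ln(OS)/√(π² + (ln OS)²). With OS = 0.0999, ln OS = −2.304 and ζ = 2.304/3.896 = 0.591.
Then ω_n = 4/(ζ t_s) = 4/(0.591 × 0.166) = 40.8 rad/s.

ω_n ≈ 40.8 rad/s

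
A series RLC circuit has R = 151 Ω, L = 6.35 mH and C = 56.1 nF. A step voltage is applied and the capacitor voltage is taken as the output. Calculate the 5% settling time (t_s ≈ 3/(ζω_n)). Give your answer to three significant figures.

For a series RLC circuit (capacitor voltage as output), ω_n = 1/√(LC) = 1/√(6.35 mH · 56.1 nF) = 53000 rad/s.
ζ = (R/2)·√(C/L) = (151/2)·√(56.1 nF/6.35 mH) = 0.224.
t_s ≈ 3/(ζω_n) = 0.000252 s.

t_s ≈ 0.000252 s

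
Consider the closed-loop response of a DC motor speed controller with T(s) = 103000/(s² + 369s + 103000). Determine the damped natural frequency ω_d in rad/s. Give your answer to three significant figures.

ω_d ≈ 263 rad/s

Comparing the denominator to s² + 2ζω_n s + ω_n²: ω_n = √103000 = 321 rad/s, and 2ζω_n = 369 so ζ = 369/(2·321) = 0.575.
ω_d = ω_n√(1−ζ²) = 263 rad/s.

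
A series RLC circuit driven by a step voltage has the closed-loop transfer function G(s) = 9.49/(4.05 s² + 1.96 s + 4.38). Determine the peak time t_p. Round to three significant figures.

Dividing through by 4.05: denominator becomes s² + 0.4840 s + 1.081.
So ω_n = √1.081 = 1.04 rad/s and ζ = 0.4840/(2·1.04) = 0.233.
ω_d = 1.04·√(1 − 0.233²) = 1.01 rad/s. t_p = π/ω_d = 3.11 s.

t_p ≈ 3.11 s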